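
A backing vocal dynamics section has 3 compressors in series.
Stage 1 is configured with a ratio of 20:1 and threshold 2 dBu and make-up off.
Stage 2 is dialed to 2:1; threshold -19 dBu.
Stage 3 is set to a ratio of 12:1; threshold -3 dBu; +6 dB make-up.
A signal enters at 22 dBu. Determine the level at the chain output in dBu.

-2 dBu

Stage 1: 20 dB above 2 dBu, reduced 20:1 to 1 dB above → 3 dBu.
Stage 2: 22 dB above -19 dBu, reduced 2:1 to 11 dB above → -8 dBu.
Stage 3: -8 dBu ≤ -3 dBu, so stage 3 doesn't engage; make-up brings it to -2 dBu.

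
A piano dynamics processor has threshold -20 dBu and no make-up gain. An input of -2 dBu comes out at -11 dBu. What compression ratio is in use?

2:1

Input overshoot = -2 − (-20) = 18 dB; output overshoot = -11 − (-20) = 9 dB.
Ratio = 18 / 9 = 2.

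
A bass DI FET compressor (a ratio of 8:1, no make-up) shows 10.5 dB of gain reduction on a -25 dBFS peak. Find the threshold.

Gain reduction = -25 − (-35.5) = 10.5 dB; output overshoot = GR / (R − 1) = 10.5 / 7 = 1.5 dB.
Threshold = output − output overshoot = -35.5 − 1.5 = -37 dBFS.

-37 dBFS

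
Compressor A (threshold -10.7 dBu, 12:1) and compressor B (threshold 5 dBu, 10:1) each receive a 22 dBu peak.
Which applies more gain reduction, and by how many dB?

A: 32.7 dB over, compressed to 2.725 dB over, so 29.975 dB of GR.
B: 17 dB over, compressed to 1.7 dB over, so 15.3 dB of GR.
A applies 14.675 dB more gain reduction.

A, by 14.675 dB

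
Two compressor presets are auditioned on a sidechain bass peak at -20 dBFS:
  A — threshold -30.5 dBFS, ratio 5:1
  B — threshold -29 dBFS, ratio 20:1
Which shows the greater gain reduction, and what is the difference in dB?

B, by 0.15 dB

A: overshoot 10.5 dB → output overshoot 2.1 dB → GR 8.4 dB.
B: overshoot 9 dB → output overshoot 0.45 dB → GR 8.55 dB.
B reduces 0.15 dB more.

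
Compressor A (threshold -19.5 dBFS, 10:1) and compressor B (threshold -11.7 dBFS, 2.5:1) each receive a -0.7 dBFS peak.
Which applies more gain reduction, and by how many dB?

A: 18.8 dB over, compressed to 1.88 dB over, so 16.92 dB of GR.
B: 11 dB over, compressed to 4.4 dB over, so 6.6 dB of GR.
Difference: 10.32 dB in favour of A.

A, by 10.32 dB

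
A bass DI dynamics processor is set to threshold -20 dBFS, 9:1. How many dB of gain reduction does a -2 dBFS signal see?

-2 dBFS exceeds the threshold by 18 dB.
A 9:1 ratio leaves 2 dB of that excess.
Gain reduction = 18 − 2 = 16 dB.

16 dB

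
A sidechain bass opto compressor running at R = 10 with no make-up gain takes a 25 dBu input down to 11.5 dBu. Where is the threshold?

10 dBu

Let T be the threshold. Output overshoot = (input overshoot)/R, so 11.5 − T = (25 − T)/10.
10·(11.5 − T) = 25 − T → 9·T = 115 − 25 = 90.
T = 90/9 = 10 dBu.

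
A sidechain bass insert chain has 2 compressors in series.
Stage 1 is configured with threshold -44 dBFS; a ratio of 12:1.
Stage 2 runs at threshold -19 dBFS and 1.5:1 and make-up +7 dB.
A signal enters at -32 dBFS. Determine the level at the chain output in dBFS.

-36 dBFS

Stage 1: 12 dB above -44 dBFS, reduced 12:1 to 1 dB above → -43 dBFS.
Stage 2: -43 dBFS is at or below the -19 dBFS threshold — no compression; make-up brings it to -36 dBFS.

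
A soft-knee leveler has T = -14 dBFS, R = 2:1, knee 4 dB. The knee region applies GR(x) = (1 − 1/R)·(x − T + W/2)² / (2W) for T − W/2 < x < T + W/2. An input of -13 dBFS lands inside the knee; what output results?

-13.5625 dBFS

x − T + W/2 = -13 − (-14) + 2 = 3.
GR = (1 − 1/2) × 3² / 8 = 0.5 × 9 / 8 = 0.5625 dB.
Output = -13 − 0.5625 = -13.5625 dBFS.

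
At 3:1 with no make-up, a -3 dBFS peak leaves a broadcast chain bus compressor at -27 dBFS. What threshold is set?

-39 dBFS

Let T be the threshold. Output overshoot = (input overshoot)/R, so -27 − T = (-3 − T)/3.
3·(-27 − T) = -3 − T → 2·T = -81 − (-3) = -78.
T = -78/2 = -39 dBFS.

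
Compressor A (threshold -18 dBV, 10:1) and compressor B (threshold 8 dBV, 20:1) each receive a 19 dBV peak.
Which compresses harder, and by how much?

A: GR = 37 − 37/10 = 33.3 dB.
B: GR = 11 − 11/20 = 10.45 dB.
A applies 22.85 dB more gain reduction.

A, by 22.85 dB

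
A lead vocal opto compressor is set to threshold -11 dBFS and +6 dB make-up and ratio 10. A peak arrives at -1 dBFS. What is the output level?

-4 dBFS

-1 dBFS sits 10 dB over threshold.
The 10 dB excess becomes 1 dB after 10:1 reduction.
Output = -11 + 1 = -10 dBFS; make-up adds 6 dB, giving -4 dBFS.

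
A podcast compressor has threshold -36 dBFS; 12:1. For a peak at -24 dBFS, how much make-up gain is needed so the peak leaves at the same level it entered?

11 dB

Without make-up, output = threshold + overshoot/12 = -36 + 1 = -35 dBFS.
Gap to target: 11 dB.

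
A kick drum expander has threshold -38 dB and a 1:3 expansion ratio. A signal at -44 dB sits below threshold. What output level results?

-56 dB

The input is 6 dB below the -38 dB threshold.
A 1:3 expander multiplies undershoot by 3: 6 × 3 = 18 dB below threshold.
Output = -38 − 18 = -56 dB.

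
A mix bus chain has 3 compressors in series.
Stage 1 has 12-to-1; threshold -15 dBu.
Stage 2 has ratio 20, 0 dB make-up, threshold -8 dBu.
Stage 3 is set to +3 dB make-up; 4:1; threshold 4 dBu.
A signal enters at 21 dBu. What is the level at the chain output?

Stage 1: 36 dB above -15 dBu, reduced 12:1 to 3 dB above → -12 dBu.
Stage 2: -12 dBu is at or below the -8 dBu threshold — no compression; output -12 dBu.
Stage 3: below threshold (-12 ≤ 4); passes unchanged; make-up brings it to -9 dBu.

-9 dBu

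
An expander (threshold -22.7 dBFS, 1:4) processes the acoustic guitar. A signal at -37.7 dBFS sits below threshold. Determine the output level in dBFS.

Below threshold, a 1:4 expander applies gain = (4−1)×(T − x) of attenuation.
(4−1) × 15 = 45 dB, so output = -37.7 − 45 = -82.7 dBFS.

-82.7 dBFS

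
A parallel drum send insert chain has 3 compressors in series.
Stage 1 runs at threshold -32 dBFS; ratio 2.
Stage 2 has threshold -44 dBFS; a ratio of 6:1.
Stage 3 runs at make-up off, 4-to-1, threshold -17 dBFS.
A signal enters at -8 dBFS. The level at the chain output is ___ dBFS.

Stage 1: -8 dBFS is 24 dB over -32 dBFS; at 2:1 that becomes 12 dB over, giving -20 dBFS.
Stage 2: overshoot 24 dB → 24/6 = 4 dB → -40 dBFS.
Stage 3: below threshold (-40 ≤ -17); passes unchanged; output -40 dBFS.

-40 dBFS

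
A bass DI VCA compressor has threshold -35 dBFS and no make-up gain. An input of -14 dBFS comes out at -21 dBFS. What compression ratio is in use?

Input overshoot = -14 − (-35) = 21 dB; output overshoot = -21 − (-35) = 14 dB.
Ratio = 21 / 14 = 1.5.

1.5:1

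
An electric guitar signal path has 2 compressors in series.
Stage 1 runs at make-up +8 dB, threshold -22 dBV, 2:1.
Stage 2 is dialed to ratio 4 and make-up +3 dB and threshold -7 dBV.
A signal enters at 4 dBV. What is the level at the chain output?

-2.5 dBV

Stage 1: 4 dBV is 26 dB over -22 dBV; at 2:1 that becomes 13 dB over, giving -9 dBV; +8 dB make-up → -1 dBV.
Stage 2: overshoot 6 dB → 6/4 = 1.5 dB → -5.5 dBV; +3 dB make-up → -2.5 dBV.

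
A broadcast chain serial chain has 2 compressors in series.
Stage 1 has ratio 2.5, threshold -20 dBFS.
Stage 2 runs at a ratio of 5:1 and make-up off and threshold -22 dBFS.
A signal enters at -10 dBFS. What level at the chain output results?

Stage 1: overshoot 10 dB → 10/2.5 = 4 dB → -16 dBFS.
Stage 2: 6 dB above -22 dBFS, reduced 5:1 to 1.2 dB above → -20.8 dBFS.

-20.8 dBFS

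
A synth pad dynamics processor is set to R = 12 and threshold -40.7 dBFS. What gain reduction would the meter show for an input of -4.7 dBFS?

33 dB

Overshoot = -4.7 − (-40.7) = 36 dB.
A 12:1 ratio leaves 3 dB of that excess.
So the signal is attenuated by 36 − 3 = 33 dB.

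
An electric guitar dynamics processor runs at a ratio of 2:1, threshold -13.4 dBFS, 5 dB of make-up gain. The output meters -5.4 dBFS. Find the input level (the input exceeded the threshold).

-7.4 dBFS

Remove make-up: -5.4 − 5 = -10.4 dBFS.
That's 3 dB above the -13.4 dBFS threshold.
Before 2:1 compression the overshoot was 3 × 2 = 6 dB, so input = -13.4 + 6 = -7.4 dBFS.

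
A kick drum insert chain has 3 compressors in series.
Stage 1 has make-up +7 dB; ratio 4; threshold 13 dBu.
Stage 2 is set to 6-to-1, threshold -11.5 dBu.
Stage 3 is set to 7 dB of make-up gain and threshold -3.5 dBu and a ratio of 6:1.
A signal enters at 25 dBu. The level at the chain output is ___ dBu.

Stage 1: 25 dBu is 12 dB over 13 dBu; at 4:1 that becomes 3 dB over, giving 16 dBu; +7 dB make-up → 23 dBu.
Stage 2: 23 dBu is 34.5 dB over -11.5 dBu; at 6:1 that becomes 5.75 dB over, giving -5.75 dBu.
Stage 3: -5.75 dBu is at or below the -3.5 dBu threshold — no compression; make-up brings it to 1.25 dBu.

1.25 dBu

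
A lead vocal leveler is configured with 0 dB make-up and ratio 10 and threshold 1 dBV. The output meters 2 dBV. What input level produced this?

11 dBV

That's 1 dB above the 1 dBV threshold.
Input overshoot = R × output overshoot = 10 dB → input = 1 + 10 = 11 dBV.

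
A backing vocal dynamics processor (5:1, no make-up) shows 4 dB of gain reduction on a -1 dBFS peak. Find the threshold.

-6 dBFS

Input is 5 dB above T (since output overshoot × R = input overshoot: (-5 − T)·5 = -1 − T gives T = -6 dBFS).
Check: -6 + (-1 − (-6))/5 = -6 + 1 = -5 dBFS. ✓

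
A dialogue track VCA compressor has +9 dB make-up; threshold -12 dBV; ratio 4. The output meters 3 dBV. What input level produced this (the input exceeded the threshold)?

Stripping the +9 dB make-up gives -6 dBV at the gain stage.
That's 6 dB above the -12 dBV threshold.
Undo the ratio: input overshoot = 6 × 4 = 24 dB, giving input = 12 dBV.

12 dBV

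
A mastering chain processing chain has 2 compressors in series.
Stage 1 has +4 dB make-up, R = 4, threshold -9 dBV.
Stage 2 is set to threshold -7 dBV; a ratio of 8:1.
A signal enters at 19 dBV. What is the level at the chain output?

-5.875 dBV

Stage 1: 19 dBV is 28 dB over -9 dBV; at 4:1 that becomes 7 dB over, giving -2 dBV; +4 dB make-up → 2 dBV.
Stage 2: 2 dBV is 9 dB over -7 dBV; at 8:1 that becomes 1.125 dB over, giving -5.875 dBV.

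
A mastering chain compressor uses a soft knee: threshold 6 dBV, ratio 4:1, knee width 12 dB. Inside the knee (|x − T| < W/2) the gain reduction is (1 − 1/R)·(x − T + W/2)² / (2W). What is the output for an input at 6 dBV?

x − T + W/2 = 6 − 6 + 6 = 6.
GR = (1 − 1/4) × 6² / 24 = 0.75 × 36 / 24 = 1.125 dB.
Output = 6 − 1.125 = 4.875 dBV.

4.875 dBV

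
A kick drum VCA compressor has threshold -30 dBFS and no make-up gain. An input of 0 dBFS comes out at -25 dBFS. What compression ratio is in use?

6:1

Input overshoot = 0 − (-30) = 30 dB; output overshoot = -25 − (-30) = 5 dB.
Ratio = 30 / 5 = 6.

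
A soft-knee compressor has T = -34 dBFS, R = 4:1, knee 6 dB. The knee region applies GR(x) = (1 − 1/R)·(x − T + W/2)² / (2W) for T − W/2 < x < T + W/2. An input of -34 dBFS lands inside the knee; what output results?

-34.5625 dBFS

x − T + W/2 = -34 − (-34) + 3 = 3.
GR = (1 − 1/4) × 3² / 12 = 0.75 × 9 / 12 = 0.5625 dB.
Output = -34 − 0.5625 = -34.5625 dBFS.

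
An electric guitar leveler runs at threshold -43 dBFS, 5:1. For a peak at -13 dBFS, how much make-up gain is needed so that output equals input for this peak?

24 dB

The peak compresses to -43 + 30/5 = -37 dBFS.
To reach -13 dBFS requires -13 − (-37) = 24 dB of make-up.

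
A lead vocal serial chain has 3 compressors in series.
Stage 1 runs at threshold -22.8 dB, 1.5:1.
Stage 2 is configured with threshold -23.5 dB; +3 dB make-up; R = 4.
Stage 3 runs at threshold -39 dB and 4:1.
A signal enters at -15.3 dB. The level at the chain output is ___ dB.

Stage 1: overshoot 7.5 dB → 7.5/1.5 = 5 dB → -17.8 dB.
Stage 2: 5.7 dB above -23.5 dB, reduced 4:1 to 1.425 dB above → -22.075 dB; +3 dB make-up → -19.075 dB.
Stage 3: -19.075 dB is 19.925 dB over -39 dB; at 4:1 that becomes 4.98125 dB over, giving -34.01875 dB.

-34.01875 dB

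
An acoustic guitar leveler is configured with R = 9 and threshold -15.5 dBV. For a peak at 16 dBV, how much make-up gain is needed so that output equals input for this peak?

28 dB

The peak compresses to -15.5 + 31.5/9 = -12 dBV.
To reach 16 dBV requires 16 − (-12) = 28 dB of make-up.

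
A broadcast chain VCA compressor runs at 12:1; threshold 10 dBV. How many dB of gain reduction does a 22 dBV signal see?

The signal is 12 dB above threshold.
A 12:1 ratio leaves 1 dB of that excess.
So the signal is attenuated by 12 − 1 = 11 dB.

11 dB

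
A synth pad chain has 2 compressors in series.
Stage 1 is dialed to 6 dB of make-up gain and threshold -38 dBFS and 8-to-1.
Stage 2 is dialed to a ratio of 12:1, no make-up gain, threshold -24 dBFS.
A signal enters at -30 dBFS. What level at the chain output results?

Stage 1: overshoot 8 dB → 8/8 = 1 dB → -37 dBFS; +6 dB make-up → -31 dBFS.
Stage 2: below threshold (-31 ≤ -24); passes unchanged; output -31 dBFS.

-31 dBFS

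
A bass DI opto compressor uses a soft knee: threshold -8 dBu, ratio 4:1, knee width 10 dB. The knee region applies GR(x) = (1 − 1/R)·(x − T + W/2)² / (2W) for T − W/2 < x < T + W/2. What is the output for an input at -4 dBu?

-7.0375 dBu

x − T + W/2 = -4 − (-8) + 5 = 9.
GR = (1 − 1/4) × 9² / 20 = 0.75 × 81 / 20 = 3.0375 dB.
Output = -4 − 3.0375 = -7.0375 dBu.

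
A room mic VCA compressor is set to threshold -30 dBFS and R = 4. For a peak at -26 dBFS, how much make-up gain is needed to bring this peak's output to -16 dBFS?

Overshoot 4 dB → 4/4 = 1 dB after compression, so the compressed level is -30 + 1 = -29 dBFS.
Make-up = target − compressed = -16 − (-29) = 13 dB.

13 dB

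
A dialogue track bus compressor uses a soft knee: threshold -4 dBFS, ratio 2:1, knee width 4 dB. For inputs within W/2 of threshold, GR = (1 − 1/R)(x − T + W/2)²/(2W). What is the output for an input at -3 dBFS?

x − T + W/2 = -3 − (-4) + 2 = 3.
GR = (1 − 1/2) × 3² / 8 = 0.5 × 9 / 8 = 0.5625 dB.
Output = -3 − 0.5625 = -3.5625 dBFS.

-3.5625 dBFS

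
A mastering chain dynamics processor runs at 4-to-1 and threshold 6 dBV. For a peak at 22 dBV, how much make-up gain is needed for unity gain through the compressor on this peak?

12 dB

Without make-up, output = threshold + overshoot/4 = 6 + 4 = 10 dBV.
Gap to target: 12 dB.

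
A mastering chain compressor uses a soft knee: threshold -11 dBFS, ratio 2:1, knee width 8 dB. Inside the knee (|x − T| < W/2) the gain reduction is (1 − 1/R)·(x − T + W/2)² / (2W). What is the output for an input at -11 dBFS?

x − T + W/2 = -11 − (-11) + 4 = 4.
GR = (1 − 1/2) × 4² / 16 = 0.5 × 16 / 16 = 0.5 dB.
Output = -11 − 0.5 = -11.5 dBFS.

-11.5 dBFS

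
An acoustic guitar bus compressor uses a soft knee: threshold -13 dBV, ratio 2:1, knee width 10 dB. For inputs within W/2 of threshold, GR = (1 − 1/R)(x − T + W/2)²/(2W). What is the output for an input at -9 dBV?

x − T + W/2 = -9 − (-13) + 5 = 9.
GR = (1 − 1/2) × 9² / 20 = 0.5 × 81 / 20 = 2.025 dB.
Output = -9 − 2.025 = -11.025 dBV.

-11.025 dBV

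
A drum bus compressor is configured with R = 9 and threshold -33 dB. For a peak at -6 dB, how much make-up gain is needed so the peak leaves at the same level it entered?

The peak compresses to -33 + 27/9 = -30 dB.
To reach -6 dB requires -6 − (-30) = 24 dB of make-up.

24 dB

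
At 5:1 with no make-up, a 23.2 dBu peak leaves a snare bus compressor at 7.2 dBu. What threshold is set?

3.2 dBu

Gain reduction = 23.2 − 7.2 = 16 dB; output overshoot = GR / (R − 1) = 16 / 4 = 4 dB.
Threshold = output − output overshoot = 7.2 − 4 = 3.2 dBu.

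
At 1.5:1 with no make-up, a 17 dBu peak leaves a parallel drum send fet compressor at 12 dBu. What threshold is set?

Input is 15 dB above T (since output overshoot × R = input overshoot: (12 − T)·1.5 = 17 − T gives T = 2 dBu).
Check: 2 + (17 − 2)/1.5 = 2 + 10 = 12 dBu. ✓

2 dBu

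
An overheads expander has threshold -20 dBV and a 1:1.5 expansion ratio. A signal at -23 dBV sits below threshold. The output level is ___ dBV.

The input is 3 dB below the -20 dBV threshold.
A 1:1.5 expander multiplies undershoot by 1.5: 3 × 1.5 = 4.5 dB below threshold.
Output = -20 − 4.5 = -24.5 dBV.

-24.5 dBV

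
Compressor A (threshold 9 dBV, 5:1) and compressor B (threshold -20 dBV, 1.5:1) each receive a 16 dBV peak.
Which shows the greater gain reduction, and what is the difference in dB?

A: overshoot 7 dB → output overshoot 1.4 dB → GR 5.6 dB.
B: overshoot 36 dB → output overshoot 24 dB → GR 12 dB.
B reduces 6.4 dB more.

B, by 6.4 dB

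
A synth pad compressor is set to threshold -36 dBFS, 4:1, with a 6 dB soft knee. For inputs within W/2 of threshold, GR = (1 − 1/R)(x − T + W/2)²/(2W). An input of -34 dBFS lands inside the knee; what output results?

-35.5625 dBFS

x − T + W/2 = -34 − (-36) + 3 = 5.
GR = (1 − 1/4) × 5² / 12 = 0.75 × 25 / 12 = 1.5625 dB.
Output = -34 − 1.5625 = -35.5625 dBFS.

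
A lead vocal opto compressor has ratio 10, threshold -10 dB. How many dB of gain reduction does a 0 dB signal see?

9 dB

0 dB exceeds the threshold by 10 dB.
At 10:1, output sits 10/10 = 1 dB above threshold.
Gain reduction = 10 − 1 = 9 dB.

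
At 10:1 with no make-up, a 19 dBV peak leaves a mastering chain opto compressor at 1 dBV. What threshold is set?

Gain reduction = 19 − 1 = 18 dB; output overshoot = GR / (R − 1) = 18 / 9 = 2 dB.
Threshold = output − output overshoot = 1 − 2 = -1 dBV.

-1 dBV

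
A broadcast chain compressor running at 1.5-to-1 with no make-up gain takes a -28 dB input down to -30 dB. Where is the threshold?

Let T be the threshold. Output overshoot = (input overshoot)/R, so -30 − T = (-28 − T)/1.5.
1.5·(-30 − T) = -28 − T → 0.5·T = -45 − (-28) = -17.
T = -17/0.5 = -34 dB.

-34 dB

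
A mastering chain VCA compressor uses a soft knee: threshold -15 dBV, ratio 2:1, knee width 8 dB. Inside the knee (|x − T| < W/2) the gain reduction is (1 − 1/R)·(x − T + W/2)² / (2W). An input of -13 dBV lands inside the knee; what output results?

-14.125 dBV

x − T + W/2 = -13 − (-15) + 4 = 6.
GR = (1 − 1/2) × 6² / 16 = 0.5 × 36 / 16 = 1.125 dB.
Output = -13 − 1.125 = -14.125 dBV.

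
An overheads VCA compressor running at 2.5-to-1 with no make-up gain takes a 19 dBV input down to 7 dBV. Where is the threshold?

-1 dBV

Input is 20 dB above T (since output overshoot × R = input overshoot: (7 − T)·2.5 = 19 − T gives T = -1 dBV).
Check: -1 + (19 − (-1))/2.5 = -1 + 8 = 7 dBV. ✓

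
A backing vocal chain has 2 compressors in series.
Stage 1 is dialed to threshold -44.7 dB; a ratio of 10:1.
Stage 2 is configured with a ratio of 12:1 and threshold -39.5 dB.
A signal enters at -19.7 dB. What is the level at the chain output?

Stage 1: overshoot 25 dB → 25/10 = 2.5 dB → -42.2 dB.
Stage 2: -42.2 dB is at or below the -39.5 dB threshold — no compression; output -42.2 dB.

-42.2 dB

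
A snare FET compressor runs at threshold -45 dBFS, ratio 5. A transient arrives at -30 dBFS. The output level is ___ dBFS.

The input is 15 dB above the -45 dBFS threshold.
At 5:1 the overshoot is divided by 5, leaving 3 dB above threshold.
Output = -45 + 3 = -42 dBFS.

-42 dBFS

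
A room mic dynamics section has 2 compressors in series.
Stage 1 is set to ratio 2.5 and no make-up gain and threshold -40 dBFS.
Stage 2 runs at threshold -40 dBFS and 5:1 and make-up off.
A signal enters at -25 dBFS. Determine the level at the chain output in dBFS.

Stage 1: 15 dB above -40 dBFS, reduced 2.5:1 to 6 dB above → -34 dBFS.
Stage 2: overshoot 6 dB → 6/5 = 1.2 dB → -38.8 dBFS.

-38.8 dBFS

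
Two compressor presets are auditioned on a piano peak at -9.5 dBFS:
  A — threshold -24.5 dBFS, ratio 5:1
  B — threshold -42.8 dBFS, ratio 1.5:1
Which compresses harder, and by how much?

A, by 0.9 dB

A: 15 dB over, compressed to 3 dB over, so 12 dB of GR.
B: 33.3 dB over, compressed to 22.2 dB over, so 11.1 dB of GR.
Difference: 0.9 dB in favour of A.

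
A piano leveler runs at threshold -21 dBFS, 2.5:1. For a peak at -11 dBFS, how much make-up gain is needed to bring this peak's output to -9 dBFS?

8 dB

Without make-up, output = threshold + overshoot/2.5 = -21 + 4 = -17 dBFS.
Gap to target: 8 dB.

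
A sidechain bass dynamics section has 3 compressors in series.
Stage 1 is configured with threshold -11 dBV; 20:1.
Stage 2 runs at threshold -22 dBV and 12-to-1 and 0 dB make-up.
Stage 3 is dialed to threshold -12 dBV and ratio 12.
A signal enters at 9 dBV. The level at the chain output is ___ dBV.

Stage 1: 20 dB above -11 dBV, reduced 20:1 to 1 dB above → -10 dBV.
Stage 2: -10 dBV is 12 dB over -22 dBV; at 12:1 that becomes 1 dB over, giving -21 dBV.
Stage 3: below threshold (-21 ≤ -12); passes unchanged; output -21 dBV.

-21 dBV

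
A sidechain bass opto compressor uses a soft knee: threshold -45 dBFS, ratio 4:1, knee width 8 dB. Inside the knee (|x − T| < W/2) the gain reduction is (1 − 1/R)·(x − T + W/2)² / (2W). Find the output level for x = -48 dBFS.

x − T + W/2 = -48 − (-45) + 4 = 1.
GR = (1 − 1/4) × 1² / 16 = 0.75 × 1 / 16 = 0.046875 dB.
Output = -48 − 0.046875 = -48.046875 dBFS.

-48.046875 dBFS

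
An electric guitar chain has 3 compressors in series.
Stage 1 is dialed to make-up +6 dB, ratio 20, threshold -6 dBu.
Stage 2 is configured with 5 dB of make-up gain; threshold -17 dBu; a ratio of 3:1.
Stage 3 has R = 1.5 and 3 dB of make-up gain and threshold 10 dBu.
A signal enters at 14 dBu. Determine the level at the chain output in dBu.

Stage 1: overshoot 20 dB → 20/20 = 1 dB → -5 dBu; +6 dB make-up → 1 dBu.
Stage 2: overshoot 18 dB → 18/3 = 6 dB → -11 dBu; +5 dB make-up → -6 dBu.
Stage 3: -6 dBu is at or below the 10 dBu threshold — no compression; make-up brings it to -3 dBu.

-3 dBu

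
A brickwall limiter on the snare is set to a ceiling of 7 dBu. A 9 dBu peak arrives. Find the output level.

7 dBu

The limiter clamps the peak to its 7 dBu ceiling.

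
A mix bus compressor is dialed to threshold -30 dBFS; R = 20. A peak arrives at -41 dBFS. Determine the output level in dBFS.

-41 dBFS is 11 dB below the -30 dBFS threshold, so no gain reduction is applied.
Output = input = -41 dBFS.

-41 dBFS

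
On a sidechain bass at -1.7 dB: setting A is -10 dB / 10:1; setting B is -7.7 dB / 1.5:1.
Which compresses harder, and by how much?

A, by 5.47 dB

A: overshoot 8.3 dB → output overshoot 0.83 dB → GR 7.47 dB.
B: overshoot 6 dB → output overshoot 4 dB → GR 2 dB.
A reduces 5.47 dB more.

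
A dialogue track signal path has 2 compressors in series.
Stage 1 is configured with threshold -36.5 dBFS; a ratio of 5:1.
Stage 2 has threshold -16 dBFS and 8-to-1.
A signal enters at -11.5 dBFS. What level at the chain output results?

-31.5 dBFS

Stage 1: -11.5 dBFS is 25 dB over -36.5 dBFS; at 5:1 that becomes 5 dB over, giving -31.5 dBFS.
Stage 2: -31.5 dBFS ≤ -16 dBFS, so stage 2 doesn't engage; output -31.5 dBFS.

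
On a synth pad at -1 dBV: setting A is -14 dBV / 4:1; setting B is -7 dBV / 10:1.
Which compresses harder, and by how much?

A, by 4.35 dB

A: 13 dB over, compressed to 3.25 dB over, so 9.75 dB of GR.
B: 6 dB over, compressed to 0.6 dB over, so 5.4 dB of GR.
A applies 4.35 dB more gain reduction.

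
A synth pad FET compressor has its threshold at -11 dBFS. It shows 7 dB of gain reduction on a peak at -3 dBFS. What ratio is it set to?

Input overshoot = -3 − (-11) = 8 dB.
Output overshoot = 8 − 7 = 1 dB.
Ratio = input overshoot / output overshoot = 8 / 1 = 8.

8:1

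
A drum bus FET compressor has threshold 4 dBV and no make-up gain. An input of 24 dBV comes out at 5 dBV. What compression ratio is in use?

20:1

Input overshoot = 24 − 4 = 20 dB; output overshoot = 5 − 4 = 1 dB.
Ratio = 20 / 1 = 20.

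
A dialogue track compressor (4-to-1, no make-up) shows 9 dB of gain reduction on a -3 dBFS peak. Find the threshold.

-15 dBFS

Gain reduction = -3 − (-12) = 9 dB; output overshoot = GR / (R − 1) = 9 / 3 = 3 dB.
Threshold = output − output overshoot = -12 − 3 = -15 dBFS.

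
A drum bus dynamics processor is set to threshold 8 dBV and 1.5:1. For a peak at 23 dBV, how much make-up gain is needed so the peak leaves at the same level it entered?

The peak compresses to 8 + 15/1.5 = 18 dBV.
To reach 23 dBV requires 23 − 18 = 5 dB of make-up.

5 dB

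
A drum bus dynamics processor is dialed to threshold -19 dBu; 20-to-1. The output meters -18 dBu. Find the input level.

The compressed level sits -18 − (-19) = 1 dB over threshold.
Input overshoot = R × output overshoot = 20 dB → input = -19 + 20 = 1 dBu.

1 dBu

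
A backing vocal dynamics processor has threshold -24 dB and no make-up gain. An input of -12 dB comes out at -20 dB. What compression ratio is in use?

3:1

Input overshoot = -12 − (-24) = 12 dB; output overshoot = -20 − (-24) = 4 dB.
Ratio = 12 / 4 = 3.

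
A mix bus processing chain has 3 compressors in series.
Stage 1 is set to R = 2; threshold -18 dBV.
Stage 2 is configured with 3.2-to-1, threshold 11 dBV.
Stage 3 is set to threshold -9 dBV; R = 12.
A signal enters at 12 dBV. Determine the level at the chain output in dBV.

Stage 1: overshoot 30 dB → 30/2 = 15 dB → -3 dBV.
Stage 2: -3 dBV is at or below the 11 dBV threshold — no compression; output -3 dBV.
Stage 3: overshoot 6 dB → 6/12 = 0.5 dB → -8.5 dBV.

-8.5 dBV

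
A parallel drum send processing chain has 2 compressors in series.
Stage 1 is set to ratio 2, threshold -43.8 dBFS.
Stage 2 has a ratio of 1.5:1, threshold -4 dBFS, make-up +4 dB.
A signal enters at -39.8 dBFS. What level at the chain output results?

Stage 1: 4 dB above -43.8 dBFS, reduced 2:1 to 2 dB above → -41.8 dBFS.
Stage 2: -41.8 dBFS is at or below the -4 dBFS threshold — no compression; make-up brings it to -37.8 dBFS.

-37.8 dBFS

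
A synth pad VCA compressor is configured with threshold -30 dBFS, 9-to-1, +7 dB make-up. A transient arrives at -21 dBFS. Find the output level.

-22 dBFS

Overshoot: -21 − (-30) = 9 dB.
The 9 dB excess becomes 1 dB after 9:1 reduction.
Output = -30 + 1 = -29 dBFS; make-up adds 7 dB, giving -22 dBFS.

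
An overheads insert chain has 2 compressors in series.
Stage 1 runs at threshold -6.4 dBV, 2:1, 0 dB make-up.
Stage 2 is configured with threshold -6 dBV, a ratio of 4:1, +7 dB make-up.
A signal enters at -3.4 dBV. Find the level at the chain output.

Stage 1: -3.4 dBV is 3 dB over -6.4 dBV; at 2:1 that becomes 1.5 dB over, giving -4.9 dBV.
Stage 2: -4.9 dBV is 1.1 dB over -6 dBV; at 4:1 that becomes 0.275 dB over, giving -5.725 dBV; +7 dB make-up → 1.275 dBV.

1.275 dBV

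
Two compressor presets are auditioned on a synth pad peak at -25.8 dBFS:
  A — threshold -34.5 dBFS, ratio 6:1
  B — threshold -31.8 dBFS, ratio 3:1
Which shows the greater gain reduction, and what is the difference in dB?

A, by 3.25 dB

A: overshoot 8.7 dB → output overshoot 1.45 dB → GR 7.25 dB.
B: overshoot 6 dB → output overshoot 2 dB → GR 4 dB.
Difference: 3.25 dB in favour of A.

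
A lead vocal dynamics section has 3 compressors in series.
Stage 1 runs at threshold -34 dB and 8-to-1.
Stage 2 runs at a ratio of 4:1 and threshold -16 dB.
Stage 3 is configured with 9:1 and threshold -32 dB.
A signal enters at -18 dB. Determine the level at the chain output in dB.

-32 dB

Stage 1: overshoot 16 dB → 16/8 = 2 dB → -32 dB.
Stage 2: below threshold (-32 ≤ -16); passes unchanged; output -32 dB.
Stage 3: below threshold (-32 ≤ -32); passes unchanged; output -32 dB.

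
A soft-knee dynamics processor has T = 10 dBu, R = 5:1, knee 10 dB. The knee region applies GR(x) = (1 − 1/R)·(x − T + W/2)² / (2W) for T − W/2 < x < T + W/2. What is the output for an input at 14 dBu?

10.76 dBu

x − T + W/2 = 14 − 10 + 5 = 9.
GR = (1 − 1/5) × 9² / 20 = 0.8 × 81 / 20 = 3.24 dB.
Output = 14 − 3.24 = 10.76 dBu.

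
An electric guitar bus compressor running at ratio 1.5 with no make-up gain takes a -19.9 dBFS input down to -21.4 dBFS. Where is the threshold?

Gain reduction = -19.9 − (-21.4) = 1.5 dB; output overshoot = GR / (R − 1) = 1.5 / 0.5 = 3 dB.
Threshold = output − output overshoot = -21.4 − 3 = -24.4 dBFS.

-24.4 dBFS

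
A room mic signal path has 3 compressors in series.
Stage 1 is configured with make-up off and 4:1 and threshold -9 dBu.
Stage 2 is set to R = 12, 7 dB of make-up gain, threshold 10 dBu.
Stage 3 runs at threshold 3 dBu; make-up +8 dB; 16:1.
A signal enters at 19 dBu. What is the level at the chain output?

Stage 1: 19 dBu is 28 dB over -9 dBu; at 4:1 that becomes 7 dB over, giving -2 dBu.
Stage 2: below threshold (-2 ≤ 10); passes unchanged; make-up brings it to 5 dBu.
Stage 3: 2 dB above 3 dBu, reduced 16:1 to 0.125 dB above → 3.125 dBu; +8 dB make-up → 11.125 dBu.

11.125 dBu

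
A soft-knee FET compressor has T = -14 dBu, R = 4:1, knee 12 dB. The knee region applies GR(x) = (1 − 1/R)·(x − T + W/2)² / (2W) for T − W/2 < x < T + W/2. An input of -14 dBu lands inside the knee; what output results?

x − T + W/2 = -14 − (-14) + 6 = 6.
GR = (1 − 1/4) × 6² / 24 = 0.75 × 36 / 24 = 1.125 dB.
Output = -14 − 1.125 = -15.125 dBu.

-15.125 dBu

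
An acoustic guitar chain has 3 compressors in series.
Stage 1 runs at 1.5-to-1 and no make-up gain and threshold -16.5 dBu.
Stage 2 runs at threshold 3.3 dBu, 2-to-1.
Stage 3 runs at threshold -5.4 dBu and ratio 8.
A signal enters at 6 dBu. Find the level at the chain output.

Stage 1: overshoot 22.5 dB → 22.5/1.5 = 15 dB → -1.5 dBu.
Stage 2: -1.5 dBu ≤ 3.3 dBu, so stage 2 doesn't engage; output -1.5 dBu.
Stage 3: -1.5 dBu is 3.9 dB over -5.4 dBu; at 8:1 that becomes 0.4875 dB over, giving -4.9125 dBu.

-4.9125 dBu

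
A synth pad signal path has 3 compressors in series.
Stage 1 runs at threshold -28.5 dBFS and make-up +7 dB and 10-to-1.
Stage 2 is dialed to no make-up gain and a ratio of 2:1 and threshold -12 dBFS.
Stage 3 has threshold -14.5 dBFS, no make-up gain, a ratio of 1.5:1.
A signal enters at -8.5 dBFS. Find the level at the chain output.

Stage 1: 20 dB above -28.5 dBFS, reduced 10:1 to 2 dB above → -26.5 dBFS; +7 dB make-up → -19.5 dBFS.
Stage 2: below threshold (-19.5 ≤ -12); passes unchanged; output -19.5 dBFS.
Stage 3: -19.5 dBFS ≤ -14.5 dBFS, so stage 3 doesn't engage; output -19.5 dBFS.

-19.5 dBFS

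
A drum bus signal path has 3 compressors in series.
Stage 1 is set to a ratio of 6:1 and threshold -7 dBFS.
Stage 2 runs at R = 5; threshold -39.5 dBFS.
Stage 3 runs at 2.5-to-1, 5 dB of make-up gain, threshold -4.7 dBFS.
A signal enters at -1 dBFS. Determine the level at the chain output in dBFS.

Stage 1: 6 dB above -7 dBFS, reduced 6:1 to 1 dB above → -6 dBFS.
Stage 2: 33.5 dB above -39.5 dBFS, reduced 5:1 to 6.7 dB above → -32.8 dBFS.
Stage 3: -32.8 dBFS ≤ -4.7 dBFS, so stage 3 doesn't engage; make-up brings it to -27.8 dBFS.

-27.8 dBFS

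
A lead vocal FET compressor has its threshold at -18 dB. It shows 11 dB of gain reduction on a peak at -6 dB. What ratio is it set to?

12:1

Input overshoot = -6 − (-18) = 12 dB.
Output overshoot = 12 − 11 = 1 dB.
Ratio = input overshoot / output overshoot = 12 / 1 = 12.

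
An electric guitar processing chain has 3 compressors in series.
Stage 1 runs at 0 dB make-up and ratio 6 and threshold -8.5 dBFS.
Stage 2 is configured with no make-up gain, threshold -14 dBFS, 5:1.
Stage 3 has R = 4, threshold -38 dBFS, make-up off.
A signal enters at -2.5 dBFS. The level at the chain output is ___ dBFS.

-31.675 dBFS

Stage 1: 6 dB above -8.5 dBFS, reduced 6:1 to 1 dB above → -7.5 dBFS.
Stage 2: 6.5 dB above -14 dBFS, reduced 5:1 to 1.3 dB above → -12.7 dBFS.
Stage 3: -12.7 dBFS is 25.3 dB over -38 dBFS; at 4:1 that becomes 6.325 dB over, giving -31.675 dBFS.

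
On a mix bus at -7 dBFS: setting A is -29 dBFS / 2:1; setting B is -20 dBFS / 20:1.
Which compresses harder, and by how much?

A: GR = 22 − 22/2 = 11 dB.
B: GR = 13 − 13/20 = 12.35 dB.
Difference: 1.35 dB in favour of B.

B, by 1.35 dB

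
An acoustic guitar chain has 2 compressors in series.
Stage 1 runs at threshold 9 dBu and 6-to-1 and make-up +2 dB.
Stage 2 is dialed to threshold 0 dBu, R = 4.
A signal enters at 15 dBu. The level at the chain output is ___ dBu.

Stage 1: overshoot 6 dB → 6/6 = 1 dB → 10 dBu; +2 dB make-up → 12 dBu.
Stage 2: 12 dB above 0 dBu, reduced 4:1 to 3 dB above → 3 dBu.

3 dBu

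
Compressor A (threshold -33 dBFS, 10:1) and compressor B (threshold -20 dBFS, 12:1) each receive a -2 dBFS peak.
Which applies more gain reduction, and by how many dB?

A: GR = 31 − 31/10 = 27.9 dB.
B: GR = 18 − 18/12 = 16.5 dB.
A applies 11.4 dB more gain reduction.

A, by 11.4 dB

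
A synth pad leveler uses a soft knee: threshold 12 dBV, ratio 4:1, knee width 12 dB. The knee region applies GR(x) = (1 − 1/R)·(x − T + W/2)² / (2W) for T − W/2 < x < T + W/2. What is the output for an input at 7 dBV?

x − T + W/2 = 7 − 12 + 6 = 1.
GR = (1 − 1/4) × 1² / 24 = 0.75 × 1 / 24 = 0.03125 dB.
Output = 7 − 0.03125 = 6.96875 dBV.

6.96875 dBV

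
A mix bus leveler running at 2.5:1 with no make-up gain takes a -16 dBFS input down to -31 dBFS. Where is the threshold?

Let T be the threshold. Output overshoot = (input overshoot)/R, so -31 − T = (-16 − T)/2.5.
2.5·(-31 − T) = -16 − T → 1.5·T = -77.5 − (-16) = -61.5.
T = -61.5/1.5 = -41 dBFS.

-41 dBFS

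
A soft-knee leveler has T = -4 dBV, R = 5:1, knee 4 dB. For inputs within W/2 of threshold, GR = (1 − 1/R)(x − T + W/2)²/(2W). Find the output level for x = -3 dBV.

-3.9 dBV

x − T + W/2 = -3 − (-4) + 2 = 3.
GR = (1 − 1/5) × 3² / 8 = 0.8 × 9 / 8 = 0.9 dB.
Output = -3 − 0.9 = -3.9 dBV.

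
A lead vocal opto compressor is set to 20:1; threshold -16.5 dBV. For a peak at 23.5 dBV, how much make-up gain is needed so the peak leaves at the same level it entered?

38 dB

Overshoot 40 dB → 40/20 = 2 dB after compression, so the compressed level is -16.5 + 2 = -14.5 dBV.
Make-up = target − compressed = 23.5 − (-14.5) = 38 dB.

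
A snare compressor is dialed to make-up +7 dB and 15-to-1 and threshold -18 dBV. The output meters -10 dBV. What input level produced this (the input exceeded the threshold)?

Before make-up, the level was -10 − 7 = -17 dBV.
The compressed level sits -17 − (-18) = 1 dB over threshold.
Before 15:1 compression the overshoot was 1 × 15 = 15 dB, so input = -18 + 15 = -3 dBV.

-3 dBV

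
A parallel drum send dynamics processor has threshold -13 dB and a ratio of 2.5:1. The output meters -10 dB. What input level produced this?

Post-compression overshoot = -10 − (-13) = 3 dB.
Undo the ratio: input overshoot = 3 × 2.5 = 7.5 dB, giving input = -5.5 dB.

-5.5 dB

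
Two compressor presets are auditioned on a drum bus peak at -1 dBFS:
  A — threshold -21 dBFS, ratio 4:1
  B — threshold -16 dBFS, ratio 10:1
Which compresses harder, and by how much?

A: 20 dB over, compressed to 5 dB over, so 15 dB of GR.
B: 15 dB over, compressed to 1.5 dB over, so 13.5 dB of GR.
Difference: 1.5 dB in favour of A.

A, by 1.5 dB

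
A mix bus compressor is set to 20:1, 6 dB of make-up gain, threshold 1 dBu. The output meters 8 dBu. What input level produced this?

21 dBu

Before make-up, the level was 8 − 6 = 2 dBu.
The compressed level sits 2 − 1 = 1 dB over threshold.
Before 20:1 compression the overshoot was 1 × 20 = 20 dB, so input = 1 + 20 = 21 dBu.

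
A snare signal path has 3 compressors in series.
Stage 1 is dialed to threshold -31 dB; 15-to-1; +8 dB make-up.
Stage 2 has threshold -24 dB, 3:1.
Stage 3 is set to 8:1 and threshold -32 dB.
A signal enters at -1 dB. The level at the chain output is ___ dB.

-30.875 dB

Stage 1: 30 dB above -31 dB, reduced 15:1 to 2 dB above → -29 dB; +8 dB make-up → -21 dB.
Stage 2: overshoot 3 dB → 3/3 = 1 dB → -23 dB.
Stage 3: overshoot 9 dB → 9/8 = 1.125 dB → -30.875 dB.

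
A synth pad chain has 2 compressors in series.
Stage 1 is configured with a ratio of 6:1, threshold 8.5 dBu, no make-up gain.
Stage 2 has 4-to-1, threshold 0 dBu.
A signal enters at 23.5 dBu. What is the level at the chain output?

2.75 dBu

Stage 1: overshoot 15 dB → 15/6 = 2.5 dB → 11 dBu.
Stage 2: 11 dBu is 11 dB over 0 dBu; at 4:1 that becomes 2.75 dB over, giving 2.75 dBu.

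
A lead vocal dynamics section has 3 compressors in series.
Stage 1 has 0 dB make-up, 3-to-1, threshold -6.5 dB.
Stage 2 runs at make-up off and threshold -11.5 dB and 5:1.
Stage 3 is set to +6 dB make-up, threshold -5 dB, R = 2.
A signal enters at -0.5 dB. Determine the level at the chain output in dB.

-4.1 dB

Stage 1: 6 dB above -6.5 dB, reduced 3:1 to 2 dB above → -4.5 dB.
Stage 2: overshoot 7 dB → 7/5 = 1.4 dB → -10.1 dB.
Stage 3: -10.1 dB is at or below the -5 dB threshold — no compression; make-up brings it to -4.1 dB.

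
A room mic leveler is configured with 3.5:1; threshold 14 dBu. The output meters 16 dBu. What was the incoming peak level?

Post-compression overshoot = 16 − 14 = 2 dB.
Input overshoot = R × output overshoot = 7 dB → input = 14 + 7 = 21 dBu.

21 dBu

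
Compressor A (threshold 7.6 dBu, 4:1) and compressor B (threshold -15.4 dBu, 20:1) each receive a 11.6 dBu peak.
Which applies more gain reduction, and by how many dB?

A: overshoot 4 dB → output overshoot 1 dB → GR 3 dB.
B: overshoot 27 dB → output overshoot 1.35 dB → GR 25.65 dB.
B reduces 22.65 dB more.

B, by 22.65 dB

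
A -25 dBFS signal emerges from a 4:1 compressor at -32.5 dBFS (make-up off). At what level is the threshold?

Let T be the threshold. Output overshoot = (input overshoot)/R, so -32.5 − T = (-25 − T)/4.
4·(-32.5 − T) = -25 − T → 3·T = -130 − (-25) = -105.
T = -105/3 = -35 dBFS.

-35 dBFS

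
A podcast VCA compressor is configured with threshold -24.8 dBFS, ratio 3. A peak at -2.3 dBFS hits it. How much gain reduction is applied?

The signal is 22.5 dB above threshold.
At 3:1, output sits 22.5/3 = 7.5 dB above threshold.
So the signal is attenuated by 22.5 − 7.5 = 15 dB.

15 dB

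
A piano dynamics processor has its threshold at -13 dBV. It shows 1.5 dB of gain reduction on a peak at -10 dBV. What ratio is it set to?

Input overshoot = -10 − (-13) = 3 dB.
Output overshoot = 3 − 1.5 = 1.5 dB.
Ratio = input overshoot / output overshoot = 3 / 1.5 = 2.

2:1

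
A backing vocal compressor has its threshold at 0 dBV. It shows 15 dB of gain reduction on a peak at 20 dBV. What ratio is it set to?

4:1

Input overshoot = 20 − 0 = 20 dB.
Output overshoot = 20 − 15 = 5 dB.
Ratio = input overshoot / output overshoot = 20 / 5 = 4.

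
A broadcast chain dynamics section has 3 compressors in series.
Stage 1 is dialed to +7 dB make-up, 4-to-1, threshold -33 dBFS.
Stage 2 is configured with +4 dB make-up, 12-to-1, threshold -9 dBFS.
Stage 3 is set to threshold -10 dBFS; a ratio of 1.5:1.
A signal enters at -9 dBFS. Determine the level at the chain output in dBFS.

-16 dBFS

Stage 1: -9 dBFS is 24 dB over -33 dBFS; at 4:1 that becomes 6 dB over, giving -27 dBFS; +7 dB make-up → -20 dBFS.
Stage 2: -20 dBFS is at or below the -9 dBFS threshold — no compression; make-up brings it to -16 dBFS.
Stage 3: -16 dBFS is at or below the -10 dBFS threshold — no compression; output -16 dBFS.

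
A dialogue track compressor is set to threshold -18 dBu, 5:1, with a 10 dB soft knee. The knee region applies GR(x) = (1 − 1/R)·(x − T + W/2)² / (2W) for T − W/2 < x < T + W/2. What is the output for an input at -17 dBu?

x − T + W/2 = -17 − (-18) + 5 = 6.
GR = (1 − 1/5) × 6² / 20 = 0.8 × 36 / 20 = 1.44 dB.
Output = -17 − 1.44 = -18.44 dBu.

-18.44 dBu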